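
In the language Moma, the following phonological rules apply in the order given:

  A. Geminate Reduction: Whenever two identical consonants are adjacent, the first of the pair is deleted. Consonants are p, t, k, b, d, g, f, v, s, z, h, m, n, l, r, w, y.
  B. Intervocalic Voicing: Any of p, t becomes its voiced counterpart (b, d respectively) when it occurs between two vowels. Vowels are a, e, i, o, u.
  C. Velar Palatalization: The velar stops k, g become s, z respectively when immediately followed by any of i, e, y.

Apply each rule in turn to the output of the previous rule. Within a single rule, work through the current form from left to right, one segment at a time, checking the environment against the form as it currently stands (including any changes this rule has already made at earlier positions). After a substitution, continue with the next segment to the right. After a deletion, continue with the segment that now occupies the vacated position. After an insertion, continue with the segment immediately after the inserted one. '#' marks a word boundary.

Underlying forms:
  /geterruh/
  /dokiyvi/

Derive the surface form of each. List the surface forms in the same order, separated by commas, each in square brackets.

[zederuh], [dosiyvi]

/geterruh/:
  A Geminate Reduction: [geterruh] → [geteruh]
  B Intervocalic Voicing: [geteruh] → [gederuh]
  C Velar Palatalization: [gederuh] → [zederuh]
/dokiyvi/:
  A Geminate Reduction: no change — [dokiyvi]
  B Intervocalic Voicing: no change — [dokiyvi]
  C Velar Palatalization: [dokiyvi] → [dosiyvi]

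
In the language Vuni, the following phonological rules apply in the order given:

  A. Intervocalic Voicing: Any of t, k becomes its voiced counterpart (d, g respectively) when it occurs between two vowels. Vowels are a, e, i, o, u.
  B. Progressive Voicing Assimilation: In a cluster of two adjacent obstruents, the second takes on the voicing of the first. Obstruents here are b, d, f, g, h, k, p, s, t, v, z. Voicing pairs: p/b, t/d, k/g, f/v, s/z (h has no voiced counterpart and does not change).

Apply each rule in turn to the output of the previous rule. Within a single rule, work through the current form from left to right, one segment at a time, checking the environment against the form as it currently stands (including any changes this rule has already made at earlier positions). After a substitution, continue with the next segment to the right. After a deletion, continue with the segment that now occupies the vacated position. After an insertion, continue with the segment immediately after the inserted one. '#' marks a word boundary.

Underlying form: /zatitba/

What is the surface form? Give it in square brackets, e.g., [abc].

A Intervocalic Voicing: [zatitba] → [zaditba]
B Progressive Voicing Assimilation: [zaditba] → [zaditpa]

[zaditpa]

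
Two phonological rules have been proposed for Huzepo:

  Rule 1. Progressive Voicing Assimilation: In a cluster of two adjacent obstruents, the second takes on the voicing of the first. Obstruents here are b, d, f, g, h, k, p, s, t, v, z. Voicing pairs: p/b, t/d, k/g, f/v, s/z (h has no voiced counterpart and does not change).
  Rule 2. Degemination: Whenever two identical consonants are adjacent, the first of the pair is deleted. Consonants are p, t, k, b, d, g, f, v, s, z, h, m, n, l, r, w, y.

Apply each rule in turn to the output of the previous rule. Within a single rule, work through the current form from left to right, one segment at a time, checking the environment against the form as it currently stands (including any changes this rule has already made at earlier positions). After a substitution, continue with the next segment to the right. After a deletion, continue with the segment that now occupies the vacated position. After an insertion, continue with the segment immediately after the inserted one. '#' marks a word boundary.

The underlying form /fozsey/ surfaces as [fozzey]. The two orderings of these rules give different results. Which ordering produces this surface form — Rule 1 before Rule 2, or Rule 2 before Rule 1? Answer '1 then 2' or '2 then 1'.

Order 1 then 2:
  1 Progressive Voicing Assimilation: [fozsey] → [fozzey]
  2 Degemination: [fozzey] → [fozey]
  result: [fozey]
Order 2 then 1:
  2 Degemination: no change — [fozsey]
  1 Progressive Voicing Assimilation: [fozsey] → [fozzey]
  result: [fozzey]

2 then 1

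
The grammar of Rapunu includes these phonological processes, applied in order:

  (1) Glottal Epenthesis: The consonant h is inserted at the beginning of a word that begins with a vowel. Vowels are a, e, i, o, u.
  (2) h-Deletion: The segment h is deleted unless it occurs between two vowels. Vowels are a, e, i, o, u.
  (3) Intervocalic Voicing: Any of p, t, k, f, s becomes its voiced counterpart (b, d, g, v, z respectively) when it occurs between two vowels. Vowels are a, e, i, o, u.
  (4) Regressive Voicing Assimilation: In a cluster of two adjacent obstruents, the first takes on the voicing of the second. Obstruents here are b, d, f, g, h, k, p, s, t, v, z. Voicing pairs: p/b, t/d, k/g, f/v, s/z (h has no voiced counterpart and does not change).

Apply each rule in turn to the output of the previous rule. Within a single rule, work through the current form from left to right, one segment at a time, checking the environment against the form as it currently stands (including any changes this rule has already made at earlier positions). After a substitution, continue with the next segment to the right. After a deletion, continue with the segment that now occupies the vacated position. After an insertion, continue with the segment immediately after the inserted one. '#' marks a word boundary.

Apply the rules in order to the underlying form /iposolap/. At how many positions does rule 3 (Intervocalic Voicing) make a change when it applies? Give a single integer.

(1) Glottal Epenthesis: [iposolap] → [hiposolap]
(2) h-Deletion: [hiposolap] → [iposolap]
(3) Intervocalic Voicing: [iposolap] → [ibozolap]
(4) Regressive Voicing Assimilation: no change — [ibozolap]
Rule 3 changed 2 position(s).

2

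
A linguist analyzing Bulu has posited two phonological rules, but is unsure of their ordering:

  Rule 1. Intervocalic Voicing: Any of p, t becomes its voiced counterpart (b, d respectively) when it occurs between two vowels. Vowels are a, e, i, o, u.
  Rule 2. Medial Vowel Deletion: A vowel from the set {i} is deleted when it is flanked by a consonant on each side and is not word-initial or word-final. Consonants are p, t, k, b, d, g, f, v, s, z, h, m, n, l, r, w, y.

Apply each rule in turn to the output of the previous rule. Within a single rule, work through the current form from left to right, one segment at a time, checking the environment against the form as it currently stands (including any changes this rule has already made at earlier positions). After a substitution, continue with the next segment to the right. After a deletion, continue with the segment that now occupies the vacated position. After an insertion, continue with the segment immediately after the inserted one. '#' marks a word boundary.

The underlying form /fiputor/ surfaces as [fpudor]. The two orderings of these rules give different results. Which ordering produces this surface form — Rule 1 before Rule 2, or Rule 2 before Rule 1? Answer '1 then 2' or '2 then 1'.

Order 1 then 2:
  1 Intervocalic Voicing: [fiputor] → [fibudor]
  2 Medial Vowel Deletion: [fibudor] → [fbudor]
  result: [fbudor]
Order 2 then 1:
  2 Medial Vowel Deletion: [fiputor] → [fputor]
  1 Intervocalic Voicing: [fputor] → [fpudor]
  result: [fpudor]

2 then 1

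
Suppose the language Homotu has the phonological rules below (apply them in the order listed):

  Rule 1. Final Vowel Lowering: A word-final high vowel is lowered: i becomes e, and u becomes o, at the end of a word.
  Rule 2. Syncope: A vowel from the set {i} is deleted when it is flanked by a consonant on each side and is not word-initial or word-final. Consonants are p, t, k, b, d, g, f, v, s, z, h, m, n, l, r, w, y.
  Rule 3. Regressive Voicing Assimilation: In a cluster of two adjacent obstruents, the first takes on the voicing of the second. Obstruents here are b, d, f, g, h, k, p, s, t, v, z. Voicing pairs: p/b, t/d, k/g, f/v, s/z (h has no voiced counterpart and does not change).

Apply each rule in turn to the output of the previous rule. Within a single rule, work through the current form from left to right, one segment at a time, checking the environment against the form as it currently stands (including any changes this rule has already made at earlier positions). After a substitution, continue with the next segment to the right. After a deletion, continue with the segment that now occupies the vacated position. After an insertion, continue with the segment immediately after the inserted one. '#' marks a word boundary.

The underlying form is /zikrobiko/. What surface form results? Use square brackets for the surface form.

[skropko]

Rule 1 Final Vowel Lowering: no change — [zikrobiko]
Rule 2 Syncope: [zikrobiko] → [zkrobko]
Rule 3 Regressive Voicing Assimilation: [zkrobko] → [skropko]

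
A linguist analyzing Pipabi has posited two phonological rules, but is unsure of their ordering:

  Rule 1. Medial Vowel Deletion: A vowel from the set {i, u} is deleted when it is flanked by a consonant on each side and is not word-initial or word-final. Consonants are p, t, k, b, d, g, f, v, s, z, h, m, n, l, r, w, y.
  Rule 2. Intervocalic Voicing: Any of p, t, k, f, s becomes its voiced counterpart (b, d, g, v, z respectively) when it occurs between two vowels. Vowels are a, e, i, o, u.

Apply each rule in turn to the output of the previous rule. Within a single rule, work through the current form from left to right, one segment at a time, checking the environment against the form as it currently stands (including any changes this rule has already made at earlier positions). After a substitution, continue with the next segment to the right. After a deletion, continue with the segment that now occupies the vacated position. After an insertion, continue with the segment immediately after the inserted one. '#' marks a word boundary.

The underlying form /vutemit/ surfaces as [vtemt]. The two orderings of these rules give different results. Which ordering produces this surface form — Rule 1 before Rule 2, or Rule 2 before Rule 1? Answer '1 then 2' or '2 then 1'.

1 then 2

Order 1 then 2:
  1 Medial Vowel Deletion: [vutemit] → [vtemt]
  2 Intervocalic Voicing: no change — [vtemt]
  result: [vtemt]
Order 2 then 1:
  2 Intervocalic Voicing: [vutemit] → [vudemit]
  1 Medial Vowel Deletion: [vudemit] → [vdemt]
  result: [vdemt]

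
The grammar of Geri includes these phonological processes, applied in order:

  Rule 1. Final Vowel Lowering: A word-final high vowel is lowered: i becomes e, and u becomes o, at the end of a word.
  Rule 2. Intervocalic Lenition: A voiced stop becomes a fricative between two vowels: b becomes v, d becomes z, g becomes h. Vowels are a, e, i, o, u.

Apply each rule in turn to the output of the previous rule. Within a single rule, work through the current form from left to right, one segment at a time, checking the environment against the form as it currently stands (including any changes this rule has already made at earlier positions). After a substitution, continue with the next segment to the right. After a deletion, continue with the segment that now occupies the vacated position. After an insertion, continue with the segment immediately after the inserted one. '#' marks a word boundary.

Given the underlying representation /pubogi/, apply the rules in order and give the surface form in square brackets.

[puvohe]

Rule 1 Final Vowel Lowering: [pubogi] → [puboge]
Rule 2 Intervocalic Lenition: [puboge] → [puvohe]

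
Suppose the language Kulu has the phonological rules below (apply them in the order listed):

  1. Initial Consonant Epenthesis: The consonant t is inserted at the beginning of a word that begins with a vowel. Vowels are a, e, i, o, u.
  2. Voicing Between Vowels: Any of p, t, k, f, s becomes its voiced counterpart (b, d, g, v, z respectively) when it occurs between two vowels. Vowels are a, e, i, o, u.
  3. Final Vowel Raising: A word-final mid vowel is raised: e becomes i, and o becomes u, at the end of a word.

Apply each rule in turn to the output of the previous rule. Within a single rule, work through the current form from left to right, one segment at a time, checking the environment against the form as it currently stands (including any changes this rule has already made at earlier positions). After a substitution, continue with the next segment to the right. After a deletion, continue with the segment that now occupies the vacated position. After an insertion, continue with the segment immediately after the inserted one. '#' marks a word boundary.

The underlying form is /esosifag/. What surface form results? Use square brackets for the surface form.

[tezozivag]

1 Initial Consonant Epenthesis: [esosifag] → [tesosifag]
2 Voicing Between Vowels: [tesosifag] → [tezozivag]
3 Final Vowel Raising: no change — [tezozivag]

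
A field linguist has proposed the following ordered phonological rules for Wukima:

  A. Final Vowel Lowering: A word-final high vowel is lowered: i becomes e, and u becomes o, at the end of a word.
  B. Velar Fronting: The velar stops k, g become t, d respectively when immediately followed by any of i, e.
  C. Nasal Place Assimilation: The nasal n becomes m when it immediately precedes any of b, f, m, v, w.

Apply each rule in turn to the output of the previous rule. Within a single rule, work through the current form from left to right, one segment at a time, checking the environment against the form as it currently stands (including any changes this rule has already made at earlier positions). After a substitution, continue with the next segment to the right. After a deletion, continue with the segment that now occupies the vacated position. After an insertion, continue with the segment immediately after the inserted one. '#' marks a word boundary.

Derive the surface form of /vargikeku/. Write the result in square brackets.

A Final Vowel Lowering: [vargikeku] → [vargikeko]
B Velar Fronting: [vargikeko] → [varditeko]
C Nasal Place Assimilation: no change — [varditeko]

[varditeko]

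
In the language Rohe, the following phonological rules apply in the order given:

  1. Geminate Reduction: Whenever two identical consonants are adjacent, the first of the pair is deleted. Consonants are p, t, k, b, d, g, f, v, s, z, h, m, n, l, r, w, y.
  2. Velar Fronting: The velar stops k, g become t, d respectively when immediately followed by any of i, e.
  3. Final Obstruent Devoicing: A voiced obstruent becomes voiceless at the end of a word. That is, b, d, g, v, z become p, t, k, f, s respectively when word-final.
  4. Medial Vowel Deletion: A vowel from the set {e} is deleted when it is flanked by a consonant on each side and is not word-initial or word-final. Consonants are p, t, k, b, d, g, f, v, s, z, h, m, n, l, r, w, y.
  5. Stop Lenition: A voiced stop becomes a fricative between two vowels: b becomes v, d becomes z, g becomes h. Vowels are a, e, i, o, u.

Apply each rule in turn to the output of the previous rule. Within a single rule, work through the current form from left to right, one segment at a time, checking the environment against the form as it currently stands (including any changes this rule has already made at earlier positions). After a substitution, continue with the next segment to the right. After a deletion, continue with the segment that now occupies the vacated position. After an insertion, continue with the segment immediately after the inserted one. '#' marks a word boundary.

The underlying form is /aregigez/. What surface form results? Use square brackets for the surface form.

[ardids]

1 Geminate Reduction: no change — [aregigez]
2 Velar Fronting: [aregigez] → [aredidez]
3 Final Obstruent Devoicing: [aredidez] → [aredides]
4 Medial Vowel Deletion: [aredides] → [ardids]
5 Stop Lenition: no change — [ardids]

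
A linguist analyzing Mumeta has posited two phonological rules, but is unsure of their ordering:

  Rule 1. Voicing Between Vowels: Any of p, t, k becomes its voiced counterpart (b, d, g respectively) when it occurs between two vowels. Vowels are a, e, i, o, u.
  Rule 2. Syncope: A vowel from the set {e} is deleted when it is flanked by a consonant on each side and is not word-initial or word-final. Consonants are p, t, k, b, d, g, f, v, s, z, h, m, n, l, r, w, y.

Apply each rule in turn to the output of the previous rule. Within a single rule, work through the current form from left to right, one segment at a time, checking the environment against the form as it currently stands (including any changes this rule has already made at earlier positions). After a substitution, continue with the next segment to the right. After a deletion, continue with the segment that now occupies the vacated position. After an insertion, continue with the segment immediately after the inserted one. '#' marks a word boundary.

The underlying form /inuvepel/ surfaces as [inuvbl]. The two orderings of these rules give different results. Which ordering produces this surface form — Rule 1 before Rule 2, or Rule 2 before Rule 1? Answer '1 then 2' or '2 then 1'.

Order 1 then 2:
  1 Voicing Between Vowels: [inuvepel] → [inuvebel]
  2 Syncope: [inuvebel] → [inuvbl]
  result: [inuvbl]
Order 2 then 1:
  2 Syncope: [inuvepel] → [inuvpl]
  1 Voicing Between Vowels: no change — [inuvpl]
  result: [inuvpl]

1 then 2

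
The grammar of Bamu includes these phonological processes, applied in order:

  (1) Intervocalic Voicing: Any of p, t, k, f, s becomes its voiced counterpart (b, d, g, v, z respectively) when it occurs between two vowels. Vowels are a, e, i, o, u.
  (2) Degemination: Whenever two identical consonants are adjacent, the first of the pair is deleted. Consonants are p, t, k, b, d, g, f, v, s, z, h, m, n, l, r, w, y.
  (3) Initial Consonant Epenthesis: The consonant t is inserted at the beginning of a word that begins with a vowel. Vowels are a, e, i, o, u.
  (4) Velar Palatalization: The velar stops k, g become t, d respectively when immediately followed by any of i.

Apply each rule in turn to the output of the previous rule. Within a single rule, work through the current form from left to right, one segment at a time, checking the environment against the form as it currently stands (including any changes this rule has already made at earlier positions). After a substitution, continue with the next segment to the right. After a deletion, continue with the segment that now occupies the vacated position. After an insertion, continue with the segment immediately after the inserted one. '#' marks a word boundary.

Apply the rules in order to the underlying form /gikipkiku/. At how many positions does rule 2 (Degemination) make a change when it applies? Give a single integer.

0

(1) Intervocalic Voicing: [gikipkiku] → [gigipkigu]
(2) Degemination: no change — [gigipkigu]
(3) Initial Consonant Epenthesis: no change — [gigipkigu]
(4) Velar Palatalization: [gigipkigu] → [didiptigu]
Rule 2 changed 0 position(s).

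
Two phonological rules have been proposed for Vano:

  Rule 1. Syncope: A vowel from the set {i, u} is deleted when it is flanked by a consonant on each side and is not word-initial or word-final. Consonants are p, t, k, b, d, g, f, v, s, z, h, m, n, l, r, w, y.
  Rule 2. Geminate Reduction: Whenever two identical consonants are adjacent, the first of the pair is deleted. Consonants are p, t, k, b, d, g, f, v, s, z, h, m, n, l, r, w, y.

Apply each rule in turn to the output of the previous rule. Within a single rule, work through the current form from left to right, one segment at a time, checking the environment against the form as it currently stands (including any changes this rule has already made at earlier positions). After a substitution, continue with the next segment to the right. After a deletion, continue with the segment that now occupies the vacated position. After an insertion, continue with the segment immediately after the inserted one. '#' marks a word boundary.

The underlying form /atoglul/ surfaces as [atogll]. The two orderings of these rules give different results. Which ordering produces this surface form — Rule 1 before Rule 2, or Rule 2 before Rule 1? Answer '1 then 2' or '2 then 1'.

Order 1 then 2:
  1 Syncope: [atoglul] → [atogll]
  2 Geminate Reduction: [atogll] → [atogl]
  result: [atogl]
Order 2 then 1:
  2 Geminate Reduction: no change — [atoglul]
  1 Syncope: [atoglul] → [atogll]
  result: [atogll]

2 then 1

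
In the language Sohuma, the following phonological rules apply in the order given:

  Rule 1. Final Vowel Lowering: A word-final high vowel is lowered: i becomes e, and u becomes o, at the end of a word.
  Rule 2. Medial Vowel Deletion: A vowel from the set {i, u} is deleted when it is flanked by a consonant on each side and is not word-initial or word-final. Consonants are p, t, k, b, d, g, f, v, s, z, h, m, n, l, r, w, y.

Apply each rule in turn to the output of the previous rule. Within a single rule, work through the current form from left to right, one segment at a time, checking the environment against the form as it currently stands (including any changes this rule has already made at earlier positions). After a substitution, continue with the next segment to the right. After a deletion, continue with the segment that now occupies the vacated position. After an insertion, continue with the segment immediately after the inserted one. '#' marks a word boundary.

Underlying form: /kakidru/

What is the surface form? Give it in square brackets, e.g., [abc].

Rule 1 Final Vowel Lowering: [kakidru] → [kakidro]
Rule 2 Medial Vowel Deletion: [kakidro] → [kakdro]

[kakdro]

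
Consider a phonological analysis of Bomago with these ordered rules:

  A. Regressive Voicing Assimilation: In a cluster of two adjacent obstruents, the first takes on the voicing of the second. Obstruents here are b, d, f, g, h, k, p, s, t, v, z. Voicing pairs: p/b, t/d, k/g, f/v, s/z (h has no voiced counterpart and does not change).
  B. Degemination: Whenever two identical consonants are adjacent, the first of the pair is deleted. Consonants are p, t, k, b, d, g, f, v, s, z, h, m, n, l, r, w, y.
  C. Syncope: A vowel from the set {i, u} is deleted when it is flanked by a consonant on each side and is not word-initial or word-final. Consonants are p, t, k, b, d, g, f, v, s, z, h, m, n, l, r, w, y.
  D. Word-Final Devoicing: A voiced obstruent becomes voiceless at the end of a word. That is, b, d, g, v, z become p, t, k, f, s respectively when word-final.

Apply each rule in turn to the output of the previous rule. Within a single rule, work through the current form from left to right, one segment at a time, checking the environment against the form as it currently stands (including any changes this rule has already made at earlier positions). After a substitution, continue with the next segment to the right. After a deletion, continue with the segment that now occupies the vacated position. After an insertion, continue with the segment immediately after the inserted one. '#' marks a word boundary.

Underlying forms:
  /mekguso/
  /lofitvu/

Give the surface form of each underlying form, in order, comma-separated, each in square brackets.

[megso], [lofdvu]

/mekguso/:
  A Regressive Voicing Assimilation: [mekguso] → [megguso]
  B Degemination: [megguso] → [meguso]
  C Syncope: [meguso] → [megso]
  D Word-Final Devoicing: no change — [megso]
/lofitvu/:
  A Regressive Voicing Assimilation: [lofitvu] → [lofidvu]
  B Degemination: no change — [lofidvu]
  C Syncope: [lofidvu] → [lofdvu]
  D Word-Final Devoicing: no change — [lofdvu]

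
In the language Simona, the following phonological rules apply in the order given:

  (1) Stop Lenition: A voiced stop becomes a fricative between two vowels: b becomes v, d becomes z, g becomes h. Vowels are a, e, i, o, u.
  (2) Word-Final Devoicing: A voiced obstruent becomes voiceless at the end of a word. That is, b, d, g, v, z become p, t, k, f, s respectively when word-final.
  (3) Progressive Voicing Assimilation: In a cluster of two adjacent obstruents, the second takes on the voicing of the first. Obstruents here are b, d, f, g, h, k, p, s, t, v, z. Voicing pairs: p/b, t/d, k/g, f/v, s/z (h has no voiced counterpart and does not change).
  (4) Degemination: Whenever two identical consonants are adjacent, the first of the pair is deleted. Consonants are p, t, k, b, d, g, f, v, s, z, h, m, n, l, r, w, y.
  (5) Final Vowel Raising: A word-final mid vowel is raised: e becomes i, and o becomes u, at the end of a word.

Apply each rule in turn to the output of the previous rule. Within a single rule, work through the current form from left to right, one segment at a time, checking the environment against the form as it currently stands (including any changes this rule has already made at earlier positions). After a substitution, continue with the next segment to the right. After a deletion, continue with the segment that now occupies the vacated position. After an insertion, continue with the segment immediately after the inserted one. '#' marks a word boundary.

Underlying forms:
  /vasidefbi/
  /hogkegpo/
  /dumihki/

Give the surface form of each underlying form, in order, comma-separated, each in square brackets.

[vasizefpi], [hogegbu], [dumihki]

/vasidefbi/:
  (1) Stop Lenition: [vasidefbi] → [vasizefbi]
  (2) Word-Final Devoicing: no change — [vasizefbi]
  (3) Progressive Voicing Assimilation: [vasizefbi] → [vasizefpi]
  (4) Degemination: no change — [vasizefpi]
  (5) Final Vowel Raising: no change — [vasizefpi]
/hogkegpo/:
  (1) Stop Lenition: no change — [hogkegpo]
  (2) Word-Final Devoicing: no change — [hogkegpo]
  (3) Progressive Voicing Assimilation: [hogkegpo] → [hoggegbo]
  (4) Degemination: [hoggegbo] → [hogegbo]
  (5) Final Vowel Raising: [hogegbo] → [hogegbu]
/dumihki/:
  (1) Stop Lenition: no change — [dumihki]
  (2) Word-Final Devoicing: no change — [dumihki]
  (3) Progressive Voicing Assimilation: no change — [dumihki]
  (4) Degemination: no change — [dumihki]
  (5) Final Vowel Raising: no change — [dumihki]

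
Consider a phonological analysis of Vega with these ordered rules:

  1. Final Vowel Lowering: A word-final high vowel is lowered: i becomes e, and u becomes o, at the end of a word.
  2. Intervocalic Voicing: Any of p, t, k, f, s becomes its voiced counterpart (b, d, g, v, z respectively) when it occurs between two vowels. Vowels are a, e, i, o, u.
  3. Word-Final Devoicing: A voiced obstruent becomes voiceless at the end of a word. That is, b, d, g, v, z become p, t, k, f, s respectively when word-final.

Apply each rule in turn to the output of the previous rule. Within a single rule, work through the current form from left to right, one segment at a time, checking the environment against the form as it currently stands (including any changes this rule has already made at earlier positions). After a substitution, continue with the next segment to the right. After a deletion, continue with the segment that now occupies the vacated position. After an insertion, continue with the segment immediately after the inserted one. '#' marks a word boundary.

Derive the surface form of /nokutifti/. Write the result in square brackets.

[nogudifte]

1 Final Vowel Lowering: [nokutifti] → [nokutifte]
2 Intervocalic Voicing: [nokutifte] → [nogudifte]
3 Word-Final Devoicing: no change — [nogudifte]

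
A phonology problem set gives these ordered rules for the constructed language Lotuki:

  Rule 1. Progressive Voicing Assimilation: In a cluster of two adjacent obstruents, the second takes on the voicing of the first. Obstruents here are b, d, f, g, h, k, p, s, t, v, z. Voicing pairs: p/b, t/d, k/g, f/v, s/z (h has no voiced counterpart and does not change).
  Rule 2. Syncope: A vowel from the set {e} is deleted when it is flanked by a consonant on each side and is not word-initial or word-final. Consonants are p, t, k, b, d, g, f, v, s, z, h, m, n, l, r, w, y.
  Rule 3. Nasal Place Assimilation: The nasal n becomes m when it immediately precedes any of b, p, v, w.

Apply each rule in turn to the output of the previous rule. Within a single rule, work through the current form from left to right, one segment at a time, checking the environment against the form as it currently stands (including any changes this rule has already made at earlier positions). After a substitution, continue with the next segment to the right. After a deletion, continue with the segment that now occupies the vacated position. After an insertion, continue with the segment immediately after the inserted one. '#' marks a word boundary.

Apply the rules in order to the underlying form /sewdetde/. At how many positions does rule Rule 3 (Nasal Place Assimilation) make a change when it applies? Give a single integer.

Rule 1 Progressive Voicing Assimilation: [sewdetde] → [sewdette]
Rule 2 Syncope: [sewdette] → [swdtte]
Rule 3 Nasal Place Assimilation: no change — [swdtte]
Rule Rule 3 changed 0 position(s).

0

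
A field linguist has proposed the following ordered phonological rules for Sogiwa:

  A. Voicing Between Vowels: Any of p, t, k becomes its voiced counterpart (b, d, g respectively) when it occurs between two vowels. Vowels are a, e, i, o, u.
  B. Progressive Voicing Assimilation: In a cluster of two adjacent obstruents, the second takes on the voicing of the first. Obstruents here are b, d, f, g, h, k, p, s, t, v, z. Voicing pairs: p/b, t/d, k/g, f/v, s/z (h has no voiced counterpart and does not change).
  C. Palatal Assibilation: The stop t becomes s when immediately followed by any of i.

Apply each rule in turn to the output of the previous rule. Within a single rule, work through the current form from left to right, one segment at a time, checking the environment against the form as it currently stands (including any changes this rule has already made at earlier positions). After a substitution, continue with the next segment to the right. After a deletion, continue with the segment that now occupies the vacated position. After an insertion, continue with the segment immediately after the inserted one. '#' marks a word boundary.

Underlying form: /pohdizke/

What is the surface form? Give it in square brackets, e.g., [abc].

[pohsizge]

A Voicing Between Vowels: no change — [pohdizke]
B Progressive Voicing Assimilation: [pohdizke] → [pohtizge]
C Palatal Assibilation: [pohtizge] → [pohsizge]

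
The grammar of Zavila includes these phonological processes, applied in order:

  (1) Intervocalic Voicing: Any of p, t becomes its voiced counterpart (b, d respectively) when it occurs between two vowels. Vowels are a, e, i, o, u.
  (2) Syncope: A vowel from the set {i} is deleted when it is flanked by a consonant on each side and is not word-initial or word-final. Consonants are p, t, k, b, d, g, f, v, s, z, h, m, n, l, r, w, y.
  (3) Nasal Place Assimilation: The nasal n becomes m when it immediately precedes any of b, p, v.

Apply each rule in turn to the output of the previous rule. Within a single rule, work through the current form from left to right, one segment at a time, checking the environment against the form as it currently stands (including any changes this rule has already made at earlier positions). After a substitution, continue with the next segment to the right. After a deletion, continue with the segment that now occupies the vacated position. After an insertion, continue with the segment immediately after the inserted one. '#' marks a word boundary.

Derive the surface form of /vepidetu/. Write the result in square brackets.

[vebdedu]

(1) Intervocalic Voicing: [vepidetu] → [vebidedu]
(2) Syncope: [vebidedu] → [vebdedu]
(3) Nasal Place Assimilation: no change — [vebdedu]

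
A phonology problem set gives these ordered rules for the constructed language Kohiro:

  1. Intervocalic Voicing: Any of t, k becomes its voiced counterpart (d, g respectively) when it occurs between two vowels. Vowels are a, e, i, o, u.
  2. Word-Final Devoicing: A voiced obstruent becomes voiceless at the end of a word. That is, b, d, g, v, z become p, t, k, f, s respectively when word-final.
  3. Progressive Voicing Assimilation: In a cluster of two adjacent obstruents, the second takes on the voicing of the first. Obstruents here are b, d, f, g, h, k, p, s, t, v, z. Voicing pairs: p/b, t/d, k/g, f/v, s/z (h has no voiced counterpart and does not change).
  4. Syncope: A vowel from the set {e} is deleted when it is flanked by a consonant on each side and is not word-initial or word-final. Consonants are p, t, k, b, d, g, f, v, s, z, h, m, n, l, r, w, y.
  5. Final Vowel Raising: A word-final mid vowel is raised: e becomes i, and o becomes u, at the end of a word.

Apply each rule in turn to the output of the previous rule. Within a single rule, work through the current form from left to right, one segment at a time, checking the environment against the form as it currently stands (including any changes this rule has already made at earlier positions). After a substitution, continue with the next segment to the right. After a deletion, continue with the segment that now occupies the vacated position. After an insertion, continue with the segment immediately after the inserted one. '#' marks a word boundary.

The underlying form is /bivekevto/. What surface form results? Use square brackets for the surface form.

1 Intervocalic Voicing: [bivekevto] → [bivegevto]
2 Word-Final Devoicing: no change — [bivegevto]
3 Progressive Voicing Assimilation: [bivegevto] → [bivegevdo]
4 Syncope: [bivegevdo] → [bivgvdo]
5 Final Vowel Raising: [bivgvdo] → [bivgvdu]

[bivgvdu]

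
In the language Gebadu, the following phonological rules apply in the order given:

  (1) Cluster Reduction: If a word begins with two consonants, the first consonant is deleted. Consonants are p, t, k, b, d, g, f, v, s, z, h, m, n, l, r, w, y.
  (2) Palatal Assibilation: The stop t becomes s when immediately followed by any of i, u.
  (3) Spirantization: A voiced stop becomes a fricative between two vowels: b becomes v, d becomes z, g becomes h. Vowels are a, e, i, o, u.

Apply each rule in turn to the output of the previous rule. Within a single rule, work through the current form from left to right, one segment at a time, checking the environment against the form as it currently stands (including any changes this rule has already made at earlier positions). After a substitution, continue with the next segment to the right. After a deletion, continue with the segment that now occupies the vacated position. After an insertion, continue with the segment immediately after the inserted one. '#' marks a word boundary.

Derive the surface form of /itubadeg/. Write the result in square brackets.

[isuvazeg]

(1) Cluster Reduction: no change — [itubadeg]
(2) Palatal Assibilation: [itubadeg] → [isubadeg]
(3) Spirantization: [isubadeg] → [isuvazeg]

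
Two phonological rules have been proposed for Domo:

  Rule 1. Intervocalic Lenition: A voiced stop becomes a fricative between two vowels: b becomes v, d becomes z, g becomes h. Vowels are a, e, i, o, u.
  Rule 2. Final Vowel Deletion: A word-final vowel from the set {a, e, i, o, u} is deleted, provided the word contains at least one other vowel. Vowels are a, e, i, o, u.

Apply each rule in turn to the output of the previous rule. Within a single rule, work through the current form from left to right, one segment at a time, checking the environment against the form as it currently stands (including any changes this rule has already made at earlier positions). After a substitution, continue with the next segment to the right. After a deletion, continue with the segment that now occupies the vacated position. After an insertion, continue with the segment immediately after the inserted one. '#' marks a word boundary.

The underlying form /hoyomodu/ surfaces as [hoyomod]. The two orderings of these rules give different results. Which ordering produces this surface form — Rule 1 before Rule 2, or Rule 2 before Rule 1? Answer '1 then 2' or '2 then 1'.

2 then 1

Order 1 then 2:
  1 Intervocalic Lenition: [hoyomodu] → [hoyomozu]
  2 Final Vowel Deletion: [hoyomozu] → [hoyomoz]
  result: [hoyomoz]
Order 2 then 1:
  2 Final Vowel Deletion: [hoyomodu] → [hoyomod]
  1 Intervocalic Lenition: no change — [hoyomod]
  result: [hoyomod]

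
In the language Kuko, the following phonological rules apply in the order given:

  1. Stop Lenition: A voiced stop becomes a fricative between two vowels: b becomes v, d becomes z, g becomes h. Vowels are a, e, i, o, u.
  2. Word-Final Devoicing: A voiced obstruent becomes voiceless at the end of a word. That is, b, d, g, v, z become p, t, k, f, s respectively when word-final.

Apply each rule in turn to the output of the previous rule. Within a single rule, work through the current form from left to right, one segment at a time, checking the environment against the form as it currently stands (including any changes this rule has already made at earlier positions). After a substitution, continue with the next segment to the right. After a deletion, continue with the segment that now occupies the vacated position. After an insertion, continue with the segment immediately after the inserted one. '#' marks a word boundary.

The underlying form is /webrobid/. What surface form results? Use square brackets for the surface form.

1 Stop Lenition: [webrobid] → [webrovid]
2 Word-Final Devoicing: [webrovid] → [webrovit]

[webrovit]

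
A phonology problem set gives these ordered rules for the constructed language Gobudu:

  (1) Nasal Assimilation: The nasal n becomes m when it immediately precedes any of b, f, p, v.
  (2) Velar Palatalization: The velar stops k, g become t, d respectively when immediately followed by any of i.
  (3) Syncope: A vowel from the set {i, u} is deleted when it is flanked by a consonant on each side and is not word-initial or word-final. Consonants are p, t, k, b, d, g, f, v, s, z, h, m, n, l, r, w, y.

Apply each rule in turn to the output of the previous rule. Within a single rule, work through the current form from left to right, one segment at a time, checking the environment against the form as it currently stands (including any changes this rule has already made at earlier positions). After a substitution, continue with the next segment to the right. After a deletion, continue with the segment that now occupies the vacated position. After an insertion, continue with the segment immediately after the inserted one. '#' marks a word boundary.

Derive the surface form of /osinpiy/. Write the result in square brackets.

[osmpy]

(1) Nasal Assimilation: [osinpiy] → [osimpiy]
(2) Velar Palatalization: no change — [osimpiy]
(3) Syncope: [osimpiy] → [osmpy]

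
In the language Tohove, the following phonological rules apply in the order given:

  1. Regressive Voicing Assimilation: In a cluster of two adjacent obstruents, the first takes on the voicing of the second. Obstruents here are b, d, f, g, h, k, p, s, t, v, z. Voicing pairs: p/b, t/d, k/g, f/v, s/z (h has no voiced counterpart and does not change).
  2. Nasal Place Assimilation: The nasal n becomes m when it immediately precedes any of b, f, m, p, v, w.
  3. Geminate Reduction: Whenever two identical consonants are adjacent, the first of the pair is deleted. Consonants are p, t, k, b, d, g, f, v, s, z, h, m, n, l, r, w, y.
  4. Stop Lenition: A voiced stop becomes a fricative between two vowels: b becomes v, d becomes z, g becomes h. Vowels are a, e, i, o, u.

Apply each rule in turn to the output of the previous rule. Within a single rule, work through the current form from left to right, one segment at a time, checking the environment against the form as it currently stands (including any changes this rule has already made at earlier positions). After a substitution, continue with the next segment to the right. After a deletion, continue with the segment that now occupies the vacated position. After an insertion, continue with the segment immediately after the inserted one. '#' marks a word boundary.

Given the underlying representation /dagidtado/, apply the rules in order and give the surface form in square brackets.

1 Regressive Voicing Assimilation: [dagidtado] → [dagittado]
2 Nasal Place Assimilation: no change — [dagittado]
3 Geminate Reduction: [dagittado] → [dagitado]
4 Stop Lenition: [dagitado] → [dahitazo]

[dahitazo]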